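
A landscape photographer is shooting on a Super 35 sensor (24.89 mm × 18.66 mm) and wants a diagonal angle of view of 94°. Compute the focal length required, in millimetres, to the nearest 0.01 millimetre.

14.50 mm

Sensor diagonal = √(24.89² + 18.66²) = √967.7077 ≈ 31.1080 mm.
From α = 2·arctan(d/2f) we get f = d / (2·tan(α/2)).
With d = 31.1080 mm and α/2 = 47°, tan(α/2) ≈ 1.07237, so f ≈ 31.1080 / 2.14474 ≈ 14.5043 mm.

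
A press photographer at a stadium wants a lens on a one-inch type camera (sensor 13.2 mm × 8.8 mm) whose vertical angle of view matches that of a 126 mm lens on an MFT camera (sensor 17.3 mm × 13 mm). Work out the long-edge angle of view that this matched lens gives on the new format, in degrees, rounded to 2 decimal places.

Equal vertical AOV ⇒ f₂ = f₁ · 8.8/13 = 126 × 0.67692 ≈ 85.2923 mm.
Long-edge AOV on the new format = 2·arctan(13.2 / (2 × 85.2923)) = 2·arctan(0.07738) ≈ 8.8496°.

8.85°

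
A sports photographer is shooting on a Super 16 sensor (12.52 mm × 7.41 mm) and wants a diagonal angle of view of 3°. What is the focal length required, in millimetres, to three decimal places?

277.792 mm

Sensor diagonal = √(12.52² + 7.41²) = √211.6585 ≈ 14.5485 mm.
From α = 2·arctan(d/2f) we get f = d / (2·tan(α/2)).
With d = 14.5485 mm and α/2 = 1.5°, tan(α/2) ≈ 0.02619, so f ≈ 14.5485 / 0.05237 ≈ 277.7922 mm.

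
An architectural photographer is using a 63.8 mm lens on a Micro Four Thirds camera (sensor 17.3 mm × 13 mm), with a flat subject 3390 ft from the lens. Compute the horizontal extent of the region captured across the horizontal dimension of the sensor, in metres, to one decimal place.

280.2 m

dₒ: 3390 ft × 304.8 mm/ft = 1033271.97 mm.
Similar triangles through the lens centre give W/dₒ = w/dᵢ; with 1/f = 1/dₒ + 1/dᵢ this gives W = w·(dₒ − f)/f.
W = 17.3 mm × (1.03327e+06 − 63.8) / 63.8 = 17.3 × 16194.4854 ≈ 280164.597 mm = 280.165 m.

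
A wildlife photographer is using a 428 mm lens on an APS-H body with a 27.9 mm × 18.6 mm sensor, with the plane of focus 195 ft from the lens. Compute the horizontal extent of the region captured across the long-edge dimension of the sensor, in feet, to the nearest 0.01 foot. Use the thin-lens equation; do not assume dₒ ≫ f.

12.62 ft

dₒ: 195 ft × 304.8 mm/ft = 59436.00 mm.
Similar triangles through the lens centre give W/dₒ = w/dᵢ; with 1/f = 1/dₒ + 1/dᵢ this gives W = w·(dₒ − f)/f.
W = 27.9 mm × (59436 − 428) / 428 = 27.9 × 137.8692 ≈ 3846.549 mm = 3846.549/304.8 ft = 12.6199 ft.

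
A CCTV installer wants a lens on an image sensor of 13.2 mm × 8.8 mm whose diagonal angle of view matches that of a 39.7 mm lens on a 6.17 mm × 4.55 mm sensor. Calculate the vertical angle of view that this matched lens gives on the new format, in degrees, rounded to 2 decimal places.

Sensor diagonal = √(6.17² + 4.55²) = √58.7714 ≈ 7.6663 mm.
Sensor diagonal = √(13.2² + 8.8²) = √251.6800 ≈ 15.8644 mm.
Equal diagonal AOV ⇒ f₂ = f₁ · 15.8644/7.6663 = 39.7 × 2.06939 ≈ 82.1546 mm.
Vertical AOV on the new format = 2·arctan(8.8 / (2 × 82.1546)) = 2·arctan(0.05356) ≈ 6.1314°.

6.13°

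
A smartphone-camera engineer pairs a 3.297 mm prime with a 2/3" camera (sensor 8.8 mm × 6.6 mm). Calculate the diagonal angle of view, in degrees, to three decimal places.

118.118°

Sensor diagonal = √(8.8² + 6.6²) = √121.0000 ≈ 11.0000 mm.
Angle of view α = 2·arctan(d/2f) with d = 11.0000 mm and f = 3.297 mm.
d/2f = 1.66818; arctan(1.66818) ≈ 59.0592°, so α ≈ 118.1185°.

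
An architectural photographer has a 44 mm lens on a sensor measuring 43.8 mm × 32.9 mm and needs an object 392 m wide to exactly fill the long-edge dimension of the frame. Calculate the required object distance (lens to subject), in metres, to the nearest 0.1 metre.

W: 392 m = 392000 mm.
Magnification m = w/W = dᵢ/dₒ; combined with 1/f = 1/dₒ + 1/dᵢ this gives dₒ = f·(1 + W/w).
dₒ = 44 mm × (1 + 392000/43.8) = 44 × 8950.7717 ≈ 393833.954 mm = 393.834 m.

393.8 m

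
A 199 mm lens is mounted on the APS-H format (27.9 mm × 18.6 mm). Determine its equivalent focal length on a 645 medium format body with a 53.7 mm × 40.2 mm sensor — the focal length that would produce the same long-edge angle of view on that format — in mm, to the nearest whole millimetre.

Equal angle of view means equal width/f ratio, so f₂ = f₁ · (width₂/width₁) = 199 × 53.7/27.9.
f₂ = 199 × 1.92473 ≈ 383.022 mm.

383 mm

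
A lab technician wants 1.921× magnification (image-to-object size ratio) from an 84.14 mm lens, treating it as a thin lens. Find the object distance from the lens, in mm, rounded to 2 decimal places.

127.94 mm

With m = dᵢ/dₒ and 1/f = 1/dₒ + 1/dᵢ, substituting dᵢ = m·dₒ gives 1/f = (1 + 1/m)/dₒ, hence dₒ = f·(1 + 1/m).
dₒ = 84.14 × (1 + 1/1.921) = 84.14 × 1.52056 ≈ 127.940 mm.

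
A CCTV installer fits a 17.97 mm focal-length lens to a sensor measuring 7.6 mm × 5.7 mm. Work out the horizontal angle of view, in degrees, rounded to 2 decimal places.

Angle of view α = 2·arctan(w/2f) with w = 7.6 mm and f = 17.97 mm.
w/2f = 0.21146; arctan(0.21146) ≈ 11.9401°, so α ≈ 23.8801°.

23.88°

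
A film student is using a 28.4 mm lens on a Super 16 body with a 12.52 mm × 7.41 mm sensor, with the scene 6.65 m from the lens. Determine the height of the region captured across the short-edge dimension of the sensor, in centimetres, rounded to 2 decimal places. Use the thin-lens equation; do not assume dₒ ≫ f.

172.77 cm

dₒ: 6.65 m = 6650 mm.
Similar triangles through the lens centre give W/dₒ = h/dᵢ; with 1/f = 1/dₒ + 1/dᵢ this gives W = h·(dₒ − f)/f.
W = 7.41 mm × (6650 − 28.4) / 28.4 = 7.41 × 233.1549 ≈ 1727.678 mm = 172.768 cm.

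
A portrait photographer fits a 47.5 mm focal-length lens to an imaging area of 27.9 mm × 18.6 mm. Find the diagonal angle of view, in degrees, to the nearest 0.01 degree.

38.88°

Sensor diagonal = √(27.9² + 18.6²) = √1124.3700 ≈ 33.5316 mm.
Angle of view α = 2·arctan(d/2f) with d = 33.5316 mm and f = 47.5 mm.
d/2f = 0.35296; arctan(0.35296) ≈ 19.4412°, so α ≈ 38.8824°.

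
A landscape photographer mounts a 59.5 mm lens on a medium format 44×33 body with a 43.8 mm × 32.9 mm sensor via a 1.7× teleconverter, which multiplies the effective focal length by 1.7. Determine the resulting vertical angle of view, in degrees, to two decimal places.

18.47°

Effective focal length f = 59.5 × 1.7 = 101.15 mm.
α = 2·arctan(32.9 / (2 × 101.15)) = 2·arctan(0.16263) ≈ 18.4743°.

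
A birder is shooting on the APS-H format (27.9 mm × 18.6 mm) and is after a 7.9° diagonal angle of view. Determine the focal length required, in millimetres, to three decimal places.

Sensor diagonal = √(27.9² + 18.6²) = √1124.3700 ≈ 33.5316 mm.
From α = 2·arctan(d/2f) we get f = d / (2·tan(α/2)).
With d = 33.5316 mm and α/2 = 3.95°, tan(α/2) ≈ 0.06905, so f ≈ 33.5316 / 0.13810 ≈ 242.8071 mm.

242.807 mm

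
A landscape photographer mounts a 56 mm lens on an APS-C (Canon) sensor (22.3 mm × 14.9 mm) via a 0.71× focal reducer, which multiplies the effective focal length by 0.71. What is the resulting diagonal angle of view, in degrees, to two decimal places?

37.28°

Effective focal length f = 56 × 0.71 = 39.76 mm.
Sensor diagonal = √(22.3² + 14.9²) = √719.3000 ≈ 26.8198 mm.
α = 2·arctan(26.820 / (2 × 39.76)) = 2·arctan(0.33727) ≈ 37.2755°.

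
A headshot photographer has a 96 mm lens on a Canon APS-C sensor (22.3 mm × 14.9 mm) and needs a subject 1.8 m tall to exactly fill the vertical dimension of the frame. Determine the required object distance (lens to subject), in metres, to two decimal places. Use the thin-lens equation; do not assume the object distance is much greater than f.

11.69 m

W: 1.8 m = 1800 mm.
Magnification m = h/W = dᵢ/dₒ; combined with 1/f = 1/dₒ + 1/dᵢ this gives dₒ = f·(1 + W/h).
dₒ = 96 mm × (1 + 1800/14.9) = 96 × 121.8054 ≈ 11693.315 mm = 11.6933 m.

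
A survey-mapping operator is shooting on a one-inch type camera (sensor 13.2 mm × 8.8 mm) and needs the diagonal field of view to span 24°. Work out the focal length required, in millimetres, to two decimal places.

Sensor diagonal = √(13.2² + 8.8²) = √251.6800 ≈ 15.8644 mm.
From α = 2·arctan(d/2f) we get f = d / (2·tan(α/2)).
With d = 15.8644 mm and α/2 = 12°, tan(α/2) ≈ 0.21256, so f ≈ 15.8644 / 0.42511 ≈ 37.3181 mm.

37.32 mm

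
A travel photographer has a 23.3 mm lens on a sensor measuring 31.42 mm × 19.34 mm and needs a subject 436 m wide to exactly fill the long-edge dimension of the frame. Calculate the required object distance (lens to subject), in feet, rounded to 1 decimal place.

1060.8 ft

W: 436 m = 436000 mm.
Magnification m = w/W = dᵢ/dₒ; combined with 1/f = 1/dₒ + 1/dᵢ this gives dₒ = f·(1 + W/w).
dₒ = 23.3 mm × (1 + 436000/31.42) = 23.3 × 13877.5118 ≈ 323346.024 mm = 323346.024/304.8 ft = 1060.85 ft.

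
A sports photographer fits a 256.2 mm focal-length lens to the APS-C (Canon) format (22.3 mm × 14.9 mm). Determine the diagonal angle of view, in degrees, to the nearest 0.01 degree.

5.99°

Sensor diagonal = √(22.3² + 14.9²) = √719.3000 ≈ 26.8198 mm.
Angle of view α = 2·arctan(d/2f) with d = 26.8198 mm and f = 256.2 mm.
d/2f = 0.05234; arctan(0.05234) ≈ 2.9962°, so α ≈ 5.9924°.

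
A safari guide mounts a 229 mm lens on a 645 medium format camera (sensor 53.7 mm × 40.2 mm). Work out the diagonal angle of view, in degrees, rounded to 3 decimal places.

16.665°

Sensor diagonal = √(53.7² + 40.2²) = √4499.7300 ≈ 67.0800 mm.
Angle of view α = 2·arctan(d/2f) with d = 67.0800 mm and f = 229 mm.
d/2f = 0.14646; arctan(0.14646) ≈ 8.3325°, so α ≈ 16.6649°.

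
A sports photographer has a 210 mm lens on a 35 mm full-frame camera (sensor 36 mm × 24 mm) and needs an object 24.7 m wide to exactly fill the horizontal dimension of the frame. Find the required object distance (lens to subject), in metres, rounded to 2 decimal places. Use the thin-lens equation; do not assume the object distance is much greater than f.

W: 24.7 m = 24700 mm.
Magnification m = w/W = dᵢ/dₒ; combined with 1/f = 1/dₒ + 1/dᵢ this gives dₒ = f·(1 + W/w).
dₒ = 210 mm × (1 + 24700/36) = 210 × 687.1111 ≈ 144293.333 mm = 144.293 m.

144.29 m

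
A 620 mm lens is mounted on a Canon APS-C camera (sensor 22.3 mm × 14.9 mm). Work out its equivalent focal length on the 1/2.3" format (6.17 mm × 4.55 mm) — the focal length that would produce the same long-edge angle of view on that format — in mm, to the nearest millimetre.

Equal angle of view means equal width/f ratio, so f₂ = f₁ · (width₂/width₁) = 620 × 6.17/22.3.
f₂ = 620 × 0.27668 ≈ 171.543 mm.

172 mm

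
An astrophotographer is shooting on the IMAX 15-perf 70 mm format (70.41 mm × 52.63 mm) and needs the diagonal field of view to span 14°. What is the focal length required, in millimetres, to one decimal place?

358.0 mm

Sensor diagonal = √(70.41² + 52.63²) = √7727.4850 ≈ 87.9061 mm.
From α = 2·arctan(d/2f) we get f = d / (2·tan(α/2)).
With d = 87.9061 mm and α/2 = 7°, tan(α/2) ≈ 0.12278, so f ≈ 87.9061 / 0.24557 ≈ 357.9689 mm.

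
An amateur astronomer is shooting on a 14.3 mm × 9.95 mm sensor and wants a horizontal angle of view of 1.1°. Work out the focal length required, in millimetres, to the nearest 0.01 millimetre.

744.82 mm

From α = 2·arctan(w/2f) we get f = w / (2·tan(α/2)).
With w = 14.3 mm and α/2 = 0.55°, tan(α/2) ≈ 0.00960, so f ≈ 14.3 / 0.01920 ≈ 744.8223 mm.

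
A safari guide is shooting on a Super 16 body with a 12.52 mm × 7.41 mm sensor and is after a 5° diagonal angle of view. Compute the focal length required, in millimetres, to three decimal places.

166.608 mm

Sensor diagonal = √(12.52² + 7.41²) = √211.6585 ≈ 14.5485 mm.
From α = 2·arctan(d/2f) we get f = d / (2·tan(α/2)).
With d = 14.5485 mm and α/2 = 2.5°, tan(α/2) ≈ 0.04366, so f ≈ 14.5485 / 0.08732 ≈ 166.6076 mm.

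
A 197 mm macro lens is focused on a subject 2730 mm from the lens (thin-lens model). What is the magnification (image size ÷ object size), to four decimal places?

Thin lens: 1/f = 1/dₒ + 1/dᵢ → 1/dᵢ = 1/197 − 1/2730 = 0.0047098 mm⁻¹, so dᵢ ≈ 212.3214 mm.
Magnification m = dᵢ/dₒ = 212.3214/2730 ≈ 0.07777.

0.0778×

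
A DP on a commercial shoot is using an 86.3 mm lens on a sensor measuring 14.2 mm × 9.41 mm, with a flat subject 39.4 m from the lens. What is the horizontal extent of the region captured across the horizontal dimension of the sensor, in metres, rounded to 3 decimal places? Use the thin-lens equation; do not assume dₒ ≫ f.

6.469 m

dₒ: 39.4 m = 39400 mm.
Similar triangles through the lens centre give W/dₒ = w/dᵢ; with 1/f = 1/dₒ + 1/dᵢ this gives W = w·(dₒ − f)/f.
W = 14.2 mm × (39400 − 86.3) / 86.3 = 14.2 × 455.5469 ≈ 6468.766 mm = 6.46877 m.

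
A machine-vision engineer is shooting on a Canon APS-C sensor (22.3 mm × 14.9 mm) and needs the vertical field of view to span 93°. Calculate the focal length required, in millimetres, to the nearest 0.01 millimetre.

7.07 mm

From α = 2·arctan(h/2f) we get f = h / (2·tan(α/2)).
With h = 14.9 mm and α/2 = 46.5°, tan(α/2) ≈ 1.05378, so f ≈ 14.9 / 2.10756 ≈ 7.0698 mm.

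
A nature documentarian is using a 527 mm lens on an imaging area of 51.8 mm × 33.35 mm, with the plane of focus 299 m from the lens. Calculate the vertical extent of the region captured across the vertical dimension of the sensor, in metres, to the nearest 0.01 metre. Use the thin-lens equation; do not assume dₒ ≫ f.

18.89 m

dₒ: 299 m = 299000 mm.
Similar triangles through the lens centre give W/dₒ = h/dᵢ; with 1/f = 1/dₒ + 1/dᵢ this gives W = h·(dₒ − f)/f.
W = 33.35 mm × (299000 − 527) / 527 = 33.35 × 566.3624 ≈ 18888.187 mm = 18.8882 m.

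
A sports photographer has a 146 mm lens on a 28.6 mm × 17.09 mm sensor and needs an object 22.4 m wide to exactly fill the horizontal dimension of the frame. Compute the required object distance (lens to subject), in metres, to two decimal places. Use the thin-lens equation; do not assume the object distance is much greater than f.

W: 22.4 m = 22400 mm.
Magnification m = w/W = dᵢ/dₒ; combined with 1/f = 1/dₒ + 1/dᵢ this gives dₒ = f·(1 + W/w).
dₒ = 146 mm × (1 + 22400/28.6) = 146 × 784.2168 ≈ 114495.650 mm = 114.496 m.

114.50 m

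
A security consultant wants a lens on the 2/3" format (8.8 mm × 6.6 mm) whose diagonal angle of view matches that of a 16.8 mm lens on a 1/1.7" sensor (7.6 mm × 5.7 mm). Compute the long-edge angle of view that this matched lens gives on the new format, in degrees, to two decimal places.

25.49°

Sensor diagonal = √(7.6² + 5.7²) = √90.2500 ≈ 9.5000 mm.
Sensor diagonal = √(8.8² + 6.6²) = √121.0000 ≈ 11.0000 mm.
Equal diagonal AOV ⇒ f₂ = f₁ · 11.0000/9.5000 = 16.8 × 1.15789 ≈ 19.4526 mm.
Long-edge AOV on the new format = 2·arctan(8.8 / (2 × 19.4526)) = 2·arctan(0.22619) ≈ 25.4906°.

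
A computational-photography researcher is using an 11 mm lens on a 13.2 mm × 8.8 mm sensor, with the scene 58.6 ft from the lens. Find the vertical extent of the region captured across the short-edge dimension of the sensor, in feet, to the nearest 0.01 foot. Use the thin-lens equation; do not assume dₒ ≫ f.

46.85 ft

dₒ: 58.6 ft × 304.8 mm/ft = 17861.28 mm.
Similar triangles through the lens centre give W/dₒ = h/dᵢ; with 1/f = 1/dₒ + 1/dᵢ this gives W = h·(dₒ − f)/f.
W = 8.8 mm × (17861.3 − 11) / 11 = 8.8 × 1622.7527 ≈ 14280.224 mm = 14280.224/304.8 ft = 46.8511 ft.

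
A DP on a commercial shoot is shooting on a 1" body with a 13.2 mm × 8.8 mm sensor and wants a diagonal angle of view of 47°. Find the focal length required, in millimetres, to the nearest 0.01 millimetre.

Sensor diagonal = √(13.2² + 8.8²) = √251.6800 ≈ 15.8644 mm.
From α = 2·arctan(d/2f) we get f = d / (2·tan(α/2)).
With d = 15.8644 mm and α/2 = 23.5°, tan(α/2) ≈ 0.43481, so f ≈ 15.8644 / 0.86962 ≈ 18.2428 mm.

18.24 mm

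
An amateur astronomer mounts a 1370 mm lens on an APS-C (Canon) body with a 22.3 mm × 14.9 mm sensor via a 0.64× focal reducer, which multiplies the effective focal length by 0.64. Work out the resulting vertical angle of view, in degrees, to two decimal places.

0.97°

Effective focal length f = 1370 × 0.64 = 876.8 mm.
α = 2·arctan(14.9 / (2 × 876.8)) = 2·arctan(0.00850) ≈ 0.9736°.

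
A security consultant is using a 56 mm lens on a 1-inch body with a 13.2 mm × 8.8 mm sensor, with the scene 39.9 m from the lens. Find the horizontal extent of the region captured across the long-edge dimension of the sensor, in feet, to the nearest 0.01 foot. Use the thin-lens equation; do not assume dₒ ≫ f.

dₒ: 39.9 m = 39900 mm.
Similar triangles through the lens centre give W/dₒ = w/dᵢ; with 1/f = 1/dₒ + 1/dᵢ this gives W = w·(dₒ − f)/f.
W = 13.2 mm × (39900 − 56) / 56 = 13.2 × 711.5000 ≈ 9391.800 mm = 9391.800/304.8 ft = 30.813 ft.

30.81 ft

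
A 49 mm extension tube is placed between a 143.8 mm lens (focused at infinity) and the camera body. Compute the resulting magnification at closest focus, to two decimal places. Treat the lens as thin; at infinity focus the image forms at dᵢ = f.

0.34×

The tube moves the image plane from f to f + e, so dᵢ = 143.8 + 49 = 192.8 mm. Focus is achieved when 1/f = 1/dₒ + 1/dᵢ, giving dₒ = 1/(1/f − 1/(f+e)).
Magnification m = dᵢ/dₒ = (f+e)·(1/f − 1/(f+e)) = e/f = 49/143.8 ≈ 0.3408.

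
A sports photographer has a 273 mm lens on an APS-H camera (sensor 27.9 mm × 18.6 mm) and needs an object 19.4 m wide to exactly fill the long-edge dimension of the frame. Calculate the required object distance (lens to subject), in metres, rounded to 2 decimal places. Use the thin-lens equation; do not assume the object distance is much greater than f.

W: 19.4 m = 19400 mm.
Magnification m = w/W = dᵢ/dₒ; combined with 1/f = 1/dₒ + 1/dᵢ this gives dₒ = f·(1 + W/w).
dₒ = 273 mm × (1 + 19400/27.9) = 273 × 696.3405 ≈ 190100.957 mm = 190.101 m.

190.10 m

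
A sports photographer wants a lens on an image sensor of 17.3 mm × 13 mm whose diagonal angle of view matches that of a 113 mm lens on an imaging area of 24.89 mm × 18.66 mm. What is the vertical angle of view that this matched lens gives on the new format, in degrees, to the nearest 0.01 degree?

Sensor diagonal = √(24.89² + 18.66²) = √967.7077 ≈ 31.1080 mm.
Sensor diagonal = √(17.3² + 13²) = √468.2900 ≈ 21.6400 mm.
Equal diagonal AOV ⇒ f₂ = f₁ · 21.6400/31.1080 = 113 × 0.69564 ≈ 78.6075 mm.
Vertical AOV on the new format = 2·arctan(13 / (2 × 78.6075)) = 2·arctan(0.08269) ≈ 9.4540°.

9.45°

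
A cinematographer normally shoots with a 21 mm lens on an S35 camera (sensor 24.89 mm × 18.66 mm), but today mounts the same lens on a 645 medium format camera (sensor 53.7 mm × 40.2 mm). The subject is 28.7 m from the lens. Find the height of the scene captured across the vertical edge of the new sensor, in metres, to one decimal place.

54.9 m

The focal length stays 21 mm; the relevant sensor dimension is now h = 40.2 mm. Object distance dₒ = 28.7 m = 28700 mm.
Thin-lens field height W = h·(dₒ − f)/f = 40.2 × (28700 − 21)/21 ≈ 54899.800 mm = 54.8998 m.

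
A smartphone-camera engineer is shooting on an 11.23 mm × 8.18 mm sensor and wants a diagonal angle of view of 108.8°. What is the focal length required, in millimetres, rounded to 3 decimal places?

4.973 mm

Sensor diagonal = √(11.23² + 8.18²) = √193.0253 ≈ 13.8934 mm.
From α = 2·arctan(d/2f) we get f = d / (2·tan(α/2)).
With d = 13.8934 mm and α/2 = 54.4°, tan(α/2) ≈ 1.39679, so f ≈ 13.8934 / 2.79357 ≈ 4.9733 mm.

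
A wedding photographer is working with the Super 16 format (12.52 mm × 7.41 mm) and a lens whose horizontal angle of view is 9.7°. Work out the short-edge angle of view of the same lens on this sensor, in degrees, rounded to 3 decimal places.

5.750°

From the horizontal AOV: f = 12.52 / (2·tan(4.85°)) = 12.52 / 0.16970 ≈ 73.7762 mm.
Short-edge AOV = 2·arctan(7.41 / (2 × 73.7762)) = 2·arctan(0.05022) ≈ 5.7499°.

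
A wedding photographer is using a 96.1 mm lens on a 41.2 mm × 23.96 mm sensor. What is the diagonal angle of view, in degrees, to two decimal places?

Sensor diagonal = √(41.2² + 23.96²) = √2271.5216 ≈ 47.6605 mm.
Angle of view α = 2·arctan(d/2f) with d = 47.6605 mm and f = 96.1 mm.
d/2f = 0.24797; arctan(0.24797) ≈ 13.9269°, so α ≈ 27.8538°.

27.85°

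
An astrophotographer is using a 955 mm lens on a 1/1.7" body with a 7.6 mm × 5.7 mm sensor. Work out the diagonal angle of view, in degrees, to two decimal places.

0.57°

Sensor diagonal = √(7.6² + 5.7²) = √90.2500 ≈ 9.5000 mm.
Angle of view α = 2·arctan(d/2f) with d = 9.5000 mm and f = 955 mm.
d/2f = 0.00497; arctan(0.00497) ≈ 0.2850°, so α ≈ 0.5700°.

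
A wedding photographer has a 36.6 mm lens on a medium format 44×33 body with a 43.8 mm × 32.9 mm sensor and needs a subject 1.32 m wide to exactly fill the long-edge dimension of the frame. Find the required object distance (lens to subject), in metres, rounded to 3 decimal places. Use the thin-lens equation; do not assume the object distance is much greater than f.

W: 1.32 m = 1320 mm.
Magnification m = w/W = dᵢ/dₒ; combined with 1/f = 1/dₒ + 1/dᵢ this gives dₒ = f·(1 + W/w).
dₒ = 36.6 mm × (1 + 1320/43.8) = 36.6 × 31.1370 ≈ 1139.614 mm = 1.13961 m.

1.140 m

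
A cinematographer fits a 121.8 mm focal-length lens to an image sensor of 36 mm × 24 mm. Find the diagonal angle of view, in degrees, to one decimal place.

Sensor diagonal = √(36² + 24²) = √1872.0000 ≈ 43.2666 mm.
Angle of view α = 2·arctan(d/2f) with d = 43.2666 mm and f = 121.8 mm.
d/2f = 0.17761; arctan(0.17761) ≈ 10.0715°, so α ≈ 20.1429°.

20.1°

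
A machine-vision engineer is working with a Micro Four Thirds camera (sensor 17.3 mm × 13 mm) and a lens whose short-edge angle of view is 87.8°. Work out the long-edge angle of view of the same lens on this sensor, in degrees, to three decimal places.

From the short-edge AOV: f = 13 / (2·tan(43.9°)) = 13 / 1.92464 ≈ 6.7545 mm.
Long-edge AOV = 2·arctan(17.3 / (2 × 6.7545)) = 2·arctan(1.28063) ≈ 104.0298°.

104.030°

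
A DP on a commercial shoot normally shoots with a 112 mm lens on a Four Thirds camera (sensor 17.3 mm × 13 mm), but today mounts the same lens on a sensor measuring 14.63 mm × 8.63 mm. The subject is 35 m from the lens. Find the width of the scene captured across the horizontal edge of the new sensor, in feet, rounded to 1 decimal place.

The focal length stays 112 mm; the relevant sensor dimension is now w = 14.63 mm. Object distance dₒ = 35 m = 35000 mm.
Thin-lens field width W = w·(dₒ − f)/f = 14.63 × (35000 − 112)/112 ≈ 4557.245 mm = 4557.245/304.8 ft = 14.9516 ft.

15.0 ft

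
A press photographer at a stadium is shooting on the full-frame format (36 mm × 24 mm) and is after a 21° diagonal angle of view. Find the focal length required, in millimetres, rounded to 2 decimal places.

116.72 mm

Sensor diagonal = √(36² + 24²) = √1872.0000 ≈ 43.2666 mm.
From α = 2·arctan(d/2f) we get f = d / (2·tan(α/2)).
With d = 43.2666 mm and α/2 = 10.5°, tan(α/2) ≈ 0.18534, so f ≈ 43.2666 / 0.37068 ≈ 116.7229 mm.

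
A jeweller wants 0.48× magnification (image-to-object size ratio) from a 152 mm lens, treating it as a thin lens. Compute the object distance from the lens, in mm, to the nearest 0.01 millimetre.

468.67 mm

With m = dᵢ/dₒ and 1/f = 1/dₒ + 1/dᵢ, substituting dᵢ = m·dₒ gives 1/f = (1 + 1/m)/dₒ, hence dₒ = f·(1 + 1/m).
dₒ = 152 × (1 + 1/0.48) = 152 × 3.08333 ≈ 468.667 mm.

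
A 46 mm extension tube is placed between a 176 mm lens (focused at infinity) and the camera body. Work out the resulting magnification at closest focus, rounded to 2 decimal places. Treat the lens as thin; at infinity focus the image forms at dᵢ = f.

0.26×

The tube moves the image plane from f to f + e, so dᵢ = 176 + 46 = 222 mm. Focus is achieved when 1/f = 1/dₒ + 1/dᵢ, giving dₒ = 1/(1/f − 1/(f+e)).
Magnification m = dᵢ/dₒ = (f+e)·(1/f − 1/(f+e)) = e/f = 46/176 ≈ 0.2614.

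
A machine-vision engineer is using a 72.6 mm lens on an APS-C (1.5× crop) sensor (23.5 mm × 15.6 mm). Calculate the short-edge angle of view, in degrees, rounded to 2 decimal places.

Angle of view α = 2·arctan(h/2f) with h = 15.6 mm and f = 72.6 mm.
h/2f = 0.10744; arctan(0.10744) ≈ 6.1322°, so α ≈ 12.2644°.

12.26°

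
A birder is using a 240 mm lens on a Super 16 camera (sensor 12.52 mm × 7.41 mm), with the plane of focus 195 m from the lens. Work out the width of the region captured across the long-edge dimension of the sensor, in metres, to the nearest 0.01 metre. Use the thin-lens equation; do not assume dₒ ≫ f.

10.16 m

dₒ: 195 m = 195000 mm.
Similar triangles through the lens centre give W/dₒ = w/dᵢ; with 1/f = 1/dₒ + 1/dᵢ this gives W = w·(dₒ − f)/f.
W = 12.52 mm × (195000 − 240) / 240 = 12.52 × 811.5000 ≈ 10159.980 mm = 10.16 m.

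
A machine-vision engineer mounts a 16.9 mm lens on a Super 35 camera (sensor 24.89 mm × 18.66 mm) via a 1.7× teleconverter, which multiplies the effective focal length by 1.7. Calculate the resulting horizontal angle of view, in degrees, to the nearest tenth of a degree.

46.8°

Effective focal length f = 16.9 × 1.7 = 28.73 mm.
α = 2·arctan(24.89 / (2 × 28.73)) = 2·arctan(0.43317) ≈ 46.8417°.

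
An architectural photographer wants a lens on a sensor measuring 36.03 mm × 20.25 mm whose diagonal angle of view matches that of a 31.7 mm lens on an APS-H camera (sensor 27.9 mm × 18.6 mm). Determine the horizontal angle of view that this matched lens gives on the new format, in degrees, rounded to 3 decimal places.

Sensor diagonal = √(27.9² + 18.6²) = √1124.3700 ≈ 33.5316 mm.
Sensor diagonal = √(36.03² + 20.25²) = √1708.2234 ≈ 41.3307 mm.
Equal diagonal AOV ⇒ f₂ = f₁ · 41.3307/33.5316 = 31.7 × 1.23259 ≈ 39.0730 mm.
Horizontal AOV on the new format = 2·arctan(36.03 / (2 × 39.0730)) = 2·arctan(0.46106) ≈ 49.5051°.

49.505°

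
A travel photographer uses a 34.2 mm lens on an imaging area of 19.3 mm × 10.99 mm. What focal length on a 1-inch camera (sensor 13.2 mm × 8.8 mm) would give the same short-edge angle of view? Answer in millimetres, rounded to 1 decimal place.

Equal angle of view means equal height/f ratio, so f₂ = f₁ · (height₂/height₁) = 34.2 × 8.8/10.99.
f₂ = 34.2 × 0.80073 ≈ 27.385 mm.

27.4 mm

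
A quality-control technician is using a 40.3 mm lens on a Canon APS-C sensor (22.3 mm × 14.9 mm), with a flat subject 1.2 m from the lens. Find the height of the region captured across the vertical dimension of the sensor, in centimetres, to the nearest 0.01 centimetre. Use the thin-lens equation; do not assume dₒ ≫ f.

dₒ: 1.2 m = 1200 mm.
Similar triangles through the lens centre give W/dₒ = h/dᵢ; with 1/f = 1/dₒ + 1/dᵢ this gives W = h·(dₒ − f)/f.
W = 14.9 mm × (1200 − 40.3) / 40.3 = 14.9 × 28.7767 ≈ 428.772 mm = 42.8772 cm.

42.88 cm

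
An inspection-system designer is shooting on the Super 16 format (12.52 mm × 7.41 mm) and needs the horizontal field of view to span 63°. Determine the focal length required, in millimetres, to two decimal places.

10.22 mm

From α = 2·arctan(w/2f) we get f = w / (2·tan(α/2)).
With w = 12.52 mm and α/2 = 31.5°, tan(α/2) ≈ 0.61280, so f ≈ 12.52 / 1.22560 ≈ 10.2154 mm.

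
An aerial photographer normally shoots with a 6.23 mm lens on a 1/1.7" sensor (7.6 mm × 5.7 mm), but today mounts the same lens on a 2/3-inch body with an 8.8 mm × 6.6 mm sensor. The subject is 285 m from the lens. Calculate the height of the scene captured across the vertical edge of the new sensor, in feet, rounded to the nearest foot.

991 ft

The focal length stays 6.23 mm; the relevant sensor dimension is now h = 6.6 mm. Object distance dₒ = 285 m = 285000 mm.
Thin-lens field height W = h·(dₒ − f)/f = 6.6 × (285000 − 6.23)/6.23 ≈ 301919.564 mm = 301919.564/304.8 ft = 990.55 ft.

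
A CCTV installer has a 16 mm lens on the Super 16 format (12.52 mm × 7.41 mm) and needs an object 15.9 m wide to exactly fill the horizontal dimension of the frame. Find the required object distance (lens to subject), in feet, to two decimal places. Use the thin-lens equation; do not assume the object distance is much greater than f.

W: 15.9 m = 15900 mm.
Magnification m = w/W = dᵢ/dₒ; combined with 1/f = 1/dₒ + 1/dᵢ this gives dₒ = f·(1 + W/w).
dₒ = 16 mm × (1 + 15900/12.52) = 16 × 1270.9681 ≈ 20335.489 mm = 20335.489/304.8 ft = 66.7175 ft.

66.72 ft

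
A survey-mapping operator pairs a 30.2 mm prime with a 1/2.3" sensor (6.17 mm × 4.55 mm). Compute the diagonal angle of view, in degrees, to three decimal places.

Sensor diagonal = √(6.17² + 4.55²) = √58.7714 ≈ 7.6663 mm.
Angle of view α = 2·arctan(d/2f) with d = 7.6663 mm and f = 30.2 mm.
d/2f = 0.12692; arctan(0.12692) ≈ 7.2336°, so α ≈ 14.4671°.

14.467°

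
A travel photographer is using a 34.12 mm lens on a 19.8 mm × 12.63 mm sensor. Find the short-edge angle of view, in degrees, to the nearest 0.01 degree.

Angle of view α = 2·arctan(h/2f) with h = 12.63 mm and f = 34.12 mm.
h/2f = 0.18508; arctan(0.18508) ≈ 10.4858°, so α ≈ 20.9715°.

20.97°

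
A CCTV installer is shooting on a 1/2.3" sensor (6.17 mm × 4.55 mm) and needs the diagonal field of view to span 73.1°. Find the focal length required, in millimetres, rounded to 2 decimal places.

5.17 mm

Sensor diagonal = √(6.17² + 4.55²) = √58.7714 ≈ 7.6663 mm.
From α = 2·arctan(d/2f) we get f = d / (2·tan(α/2)).
With d = 7.6663 mm and α/2 = 36.55°, tan(α/2) ≈ 0.74131, so f ≈ 7.6663 / 1.48262 ≈ 5.1707 mm.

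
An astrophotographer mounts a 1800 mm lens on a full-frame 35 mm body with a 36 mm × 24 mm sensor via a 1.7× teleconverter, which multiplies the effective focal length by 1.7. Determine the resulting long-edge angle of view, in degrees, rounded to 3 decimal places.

Effective focal length f = 1800 × 1.7 = 3060 mm.
α = 2·arctan(36 / (2 × 3060)) = 2·arctan(0.00588) ≈ 0.6741°.

0.674°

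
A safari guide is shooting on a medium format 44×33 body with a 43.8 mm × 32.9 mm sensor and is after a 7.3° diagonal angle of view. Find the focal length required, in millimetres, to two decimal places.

429.37 mm

Sensor diagonal = √(43.8² + 32.9²) = √3000.8500 ≈ 54.7800 mm.
From α = 2·arctan(d/2f) we get f = d / (2·tan(α/2)).
With d = 54.7800 mm and α/2 = 3.65°, tan(α/2) ≈ 0.06379, so f ≈ 54.7800 / 0.12758 ≈ 429.3721 mm.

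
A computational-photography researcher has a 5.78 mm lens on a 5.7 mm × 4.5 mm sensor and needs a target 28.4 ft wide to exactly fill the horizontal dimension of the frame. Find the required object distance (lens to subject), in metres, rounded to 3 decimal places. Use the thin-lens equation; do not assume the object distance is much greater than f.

8.784 m

W: 28.4 ft × 304.8 mm/ft = 8656.32 mm.
Magnification m = w/W = dᵢ/dₒ; combined with 1/f = 1/dₒ + 1/dᵢ this gives dₒ = f·(1 + W/w).
dₒ = 5.78 mm × (1 + 8656.32/5.7) = 5.78 × 1519.6526 ≈ 8783.592 mm = 8.78359 m.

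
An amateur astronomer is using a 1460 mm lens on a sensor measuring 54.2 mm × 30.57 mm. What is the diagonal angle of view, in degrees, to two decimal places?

2.44°

Sensor diagonal = √(54.2² + 30.57²) = √3872.1649 ≈ 62.2267 mm.
Angle of view α = 2·arctan(d/2f) with d = 62.2267 mm and f = 1460 mm.
d/2f = 0.02131; arctan(0.02131) ≈ 1.2208°, so α ≈ 2.4416°.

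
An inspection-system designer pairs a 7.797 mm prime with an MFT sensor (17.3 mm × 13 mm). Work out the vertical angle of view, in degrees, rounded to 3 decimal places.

Angle of view α = 2·arctan(h/2f) with h = 13 mm and f = 7.797 mm.
h/2f = 0.83365; arctan(0.83365) ≈ 39.8164°, so α ≈ 79.6328°.

79.633°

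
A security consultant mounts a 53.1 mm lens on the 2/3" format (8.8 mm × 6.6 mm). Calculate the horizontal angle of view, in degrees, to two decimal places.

Angle of view α = 2·arctan(w/2f) with w = 8.8 mm and f = 53.1 mm.
w/2f = 0.08286; arctan(0.08286) ≈ 4.7369°, so α ≈ 9.4737°.

9.47°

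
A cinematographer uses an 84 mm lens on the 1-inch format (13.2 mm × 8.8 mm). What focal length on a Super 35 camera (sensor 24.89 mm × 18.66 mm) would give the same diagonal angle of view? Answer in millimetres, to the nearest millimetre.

165 mm

Sensor diagonal = √(13.2² + 8.8²) = √251.6800 ≈ 15.8644 mm.
Sensor diagonal = √(24.89² + 18.66²) = √967.7077 ≈ 31.1080 mm.
Equal angle of view means equal diagonal/f ratio, so f₂ = f₁ · (diagonal₂/diagonal₁) = 84 × 31.1080/15.8644.
f₂ = 84 × 1.96087 ≈ 164.713 mm.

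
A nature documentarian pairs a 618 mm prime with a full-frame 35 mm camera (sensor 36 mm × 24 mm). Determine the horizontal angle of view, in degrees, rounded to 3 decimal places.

Angle of view α = 2·arctan(w/2f) with w = 36 mm and f = 618 mm.
w/2f = 0.02913; arctan(0.02913) ≈ 1.6683°, so α ≈ 3.3367°.

3.337°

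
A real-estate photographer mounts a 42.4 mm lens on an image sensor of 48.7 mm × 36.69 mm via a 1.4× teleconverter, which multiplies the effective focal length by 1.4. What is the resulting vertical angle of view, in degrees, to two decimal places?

34.35°

Effective focal length f = 42.4 × 1.4 = 59.36 mm.
α = 2·arctan(36.69 / (2 × 59.36)) = 2·arctan(0.30905) ≈ 34.3472°.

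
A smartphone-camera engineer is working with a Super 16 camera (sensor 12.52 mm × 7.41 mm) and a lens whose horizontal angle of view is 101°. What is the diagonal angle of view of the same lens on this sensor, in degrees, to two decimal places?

From the horizontal AOV: f = 12.52 / (2·tan(50.5°)) = 12.52 / 2.42619 ≈ 5.1603 mm.
Sensor diagonal = √(12.52² + 7.41²) = √211.6585 ≈ 14.5485 mm.
Diagonal AOV = 2·arctan(14.5485 / (2 × 5.1603)) = 2·arctan(1.40964) ≈ 109.2963°.

109.30°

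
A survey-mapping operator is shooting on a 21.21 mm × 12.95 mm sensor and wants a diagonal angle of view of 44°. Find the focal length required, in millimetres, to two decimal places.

30.75 mm

Sensor diagonal = √(21.21² + 12.95²) = √617.5666 ≈ 24.8509 mm.
From α = 2·arctan(d/2f) we get f = d / (2·tan(α/2)).
With d = 24.8509 mm and α/2 = 22°, tan(α/2) ≈ 0.40403, so f ≈ 24.8509 / 0.80805 ≈ 30.7541 mm.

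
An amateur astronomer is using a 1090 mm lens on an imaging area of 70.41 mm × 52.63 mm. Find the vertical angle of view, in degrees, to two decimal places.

2.77°

Angle of view α = 2·arctan(h/2f) with h = 52.63 mm and f = 1090 mm.
h/2f = 0.02414; arctan(0.02414) ≈ 1.3830°, so α ≈ 2.7660°.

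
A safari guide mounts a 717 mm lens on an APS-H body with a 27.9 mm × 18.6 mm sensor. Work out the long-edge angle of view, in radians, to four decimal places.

0.0389 rad

Angle of view α = 2·arctan(w/2f) with w = 27.9 mm and f = 717 mm.
w/2f = 0.01946; arctan(0.01946) ≈ 0.0195 rad, so α ≈ 0.0389 rad.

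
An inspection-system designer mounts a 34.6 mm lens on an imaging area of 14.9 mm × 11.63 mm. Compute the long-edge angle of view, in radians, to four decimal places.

Angle of view α = 2·arctan(w/2f) with w = 14.9 mm and f = 34.6 mm.
w/2f = 0.21532; arctan(0.21532) ≈ 0.2121 rad, so α ≈ 0.4242 rad.

0.4242 rad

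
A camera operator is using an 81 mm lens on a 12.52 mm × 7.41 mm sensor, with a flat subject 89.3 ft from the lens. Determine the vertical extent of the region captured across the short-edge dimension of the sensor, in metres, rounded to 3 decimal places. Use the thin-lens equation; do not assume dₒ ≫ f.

dₒ: 89.3 ft × 304.8 mm/ft = 27218.64 mm.
Similar triangles through the lens centre give W/dₒ = h/dᵢ; with 1/f = 1/dₒ + 1/dᵢ this gives W = h·(dₒ − f)/f.
W = 7.41 mm × (27218.6 − 81) / 81 = 7.41 × 335.0326 ≈ 2482.591 mm = 2.48259 m.

2.483 m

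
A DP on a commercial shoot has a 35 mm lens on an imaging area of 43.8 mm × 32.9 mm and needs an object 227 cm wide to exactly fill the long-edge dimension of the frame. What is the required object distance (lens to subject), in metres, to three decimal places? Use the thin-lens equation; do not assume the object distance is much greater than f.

W: 227 cm = 2270 mm.
Magnification m = w/W = dᵢ/dₒ; combined with 1/f = 1/dₒ + 1/dᵢ this gives dₒ = f·(1 + W/w).
dₒ = 35 mm × (1 + 2270/43.8) = 35 × 52.8265 ≈ 1848.927 mm = 1.84893 m.

1.849 m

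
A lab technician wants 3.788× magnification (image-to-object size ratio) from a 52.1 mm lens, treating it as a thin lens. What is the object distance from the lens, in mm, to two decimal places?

With m = dᵢ/dₒ and 1/f = 1/dₒ + 1/dᵢ, substituting dᵢ = m·dₒ gives 1/f = (1 + 1/m)/dₒ, hence dₒ = f·(1 + 1/m).
dₒ = 52.1 × (1 + 1/3.788) = 52.1 × 1.26399 ≈ 65.854 mm.

65.85 mm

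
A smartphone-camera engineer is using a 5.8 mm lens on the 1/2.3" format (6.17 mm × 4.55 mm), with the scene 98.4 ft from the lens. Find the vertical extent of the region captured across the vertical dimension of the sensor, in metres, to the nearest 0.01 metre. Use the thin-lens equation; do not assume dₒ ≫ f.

23.52 m

dₒ: 98.4 ft × 304.8 mm/ft = 29992.32 mm.
Similar triangles through the lens centre give W/dₒ = h/dᵢ; with 1/f = 1/dₒ + 1/dᵢ this gives W = h·(dₒ − f)/f.
W = 4.55 mm × (29992.3 − 5.8) / 5.8 = 4.55 × 5170.0895 ≈ 23523.907 mm = 23.5239 m.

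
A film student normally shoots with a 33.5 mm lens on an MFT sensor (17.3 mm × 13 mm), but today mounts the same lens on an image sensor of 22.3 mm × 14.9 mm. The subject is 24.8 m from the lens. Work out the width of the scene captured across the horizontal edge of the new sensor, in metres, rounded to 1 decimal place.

The focal length stays 33.5 mm; the relevant sensor dimension is now w = 22.3 mm. Object distance dₒ = 24.8 m = 24800 mm.
Thin-lens field width W = w·(dₒ − f)/f = 22.3 × (24800 − 33.5)/33.5 ≈ 16486.357 mm = 16.4864 m.

16.5 m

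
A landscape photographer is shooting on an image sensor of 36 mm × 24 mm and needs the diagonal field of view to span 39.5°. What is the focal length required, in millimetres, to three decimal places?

60.254 mm

Sensor diagonal = √(36² + 24²) = √1872.0000 ≈ 43.2666 mm.
From α = 2·arctan(d/2f) we get f = d / (2·tan(α/2)).
With d = 43.2666 mm and α/2 = 19.75°, tan(α/2) ≈ 0.35904, so f ≈ 43.2666 / 0.71807 ≈ 60.2538 mm.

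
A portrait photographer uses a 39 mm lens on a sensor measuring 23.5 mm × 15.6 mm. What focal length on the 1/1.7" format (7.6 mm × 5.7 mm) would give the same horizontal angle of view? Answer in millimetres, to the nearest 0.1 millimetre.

12.6 mm

Equal angle of view means equal width/f ratio, so f₂ = f₁ · (width₂/width₁) = 39 × 7.6/23.5.
f₂ = 39 × 0.32340 ≈ 12.613 mm.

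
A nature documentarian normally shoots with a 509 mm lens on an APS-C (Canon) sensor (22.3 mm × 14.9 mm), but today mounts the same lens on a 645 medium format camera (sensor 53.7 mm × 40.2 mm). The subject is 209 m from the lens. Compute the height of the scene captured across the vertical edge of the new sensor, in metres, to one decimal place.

16.5 m

The focal length stays 509 mm; the relevant sensor dimension is now h = 40.2 mm. Object distance dₒ = 209 m = 209000 mm.
Thin-lens field height W = h·(dₒ − f)/f = 40.2 × (209000 − 509)/509 ≈ 16466.283 mm = 16.4663 m.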